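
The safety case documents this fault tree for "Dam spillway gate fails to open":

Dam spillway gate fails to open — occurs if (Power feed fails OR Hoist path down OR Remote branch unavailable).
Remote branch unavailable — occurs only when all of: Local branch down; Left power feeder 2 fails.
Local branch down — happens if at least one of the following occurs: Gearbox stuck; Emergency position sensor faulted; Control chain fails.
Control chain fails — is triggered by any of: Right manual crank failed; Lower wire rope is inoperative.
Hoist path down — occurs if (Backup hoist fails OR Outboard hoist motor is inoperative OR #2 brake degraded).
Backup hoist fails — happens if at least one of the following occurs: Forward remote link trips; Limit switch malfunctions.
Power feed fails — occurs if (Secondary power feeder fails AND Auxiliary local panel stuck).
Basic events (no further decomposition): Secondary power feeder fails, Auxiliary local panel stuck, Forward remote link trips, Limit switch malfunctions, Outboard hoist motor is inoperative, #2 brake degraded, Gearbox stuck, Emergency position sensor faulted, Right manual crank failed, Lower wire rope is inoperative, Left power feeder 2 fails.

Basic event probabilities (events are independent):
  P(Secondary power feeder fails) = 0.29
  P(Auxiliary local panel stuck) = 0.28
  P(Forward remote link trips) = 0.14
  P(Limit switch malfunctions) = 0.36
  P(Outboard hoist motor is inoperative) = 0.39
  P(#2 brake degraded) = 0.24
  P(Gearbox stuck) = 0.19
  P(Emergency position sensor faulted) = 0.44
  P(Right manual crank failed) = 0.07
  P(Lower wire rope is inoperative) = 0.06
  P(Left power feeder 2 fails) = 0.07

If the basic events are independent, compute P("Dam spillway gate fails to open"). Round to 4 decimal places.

0.7755

P(Power feed fails) [AND] = 0.29 × 0.28 = 0.081200
P(Backup hoist fails) [OR] = 1 − (1−0.14) × (1−0.36) = 0.449600
P(Hoist path down) [OR] = 1 − (1−0.449600) × (1−0.39) × (1−0.24) = 0.744835
P(Control chain fails) [OR] = 1 − (1−0.07) × (1−0.06) = 0.125800
P(Local branch down) [OR] = 1 − (1−0.19) × (1−0.44) × (1−0.125800) = 0.603463
P(Remote branch unavailable) [AND] = 0.603463 × 0.07 = 0.042242
P(Dam spillway gate fails to open) [OR] = 1 − (1−0.081200) × (1−0.744835) × (1−0.042242) = 0.775458
Rounded to 4 decimal places: P(Dam spillway gate fails to open) ≈ 0.7755.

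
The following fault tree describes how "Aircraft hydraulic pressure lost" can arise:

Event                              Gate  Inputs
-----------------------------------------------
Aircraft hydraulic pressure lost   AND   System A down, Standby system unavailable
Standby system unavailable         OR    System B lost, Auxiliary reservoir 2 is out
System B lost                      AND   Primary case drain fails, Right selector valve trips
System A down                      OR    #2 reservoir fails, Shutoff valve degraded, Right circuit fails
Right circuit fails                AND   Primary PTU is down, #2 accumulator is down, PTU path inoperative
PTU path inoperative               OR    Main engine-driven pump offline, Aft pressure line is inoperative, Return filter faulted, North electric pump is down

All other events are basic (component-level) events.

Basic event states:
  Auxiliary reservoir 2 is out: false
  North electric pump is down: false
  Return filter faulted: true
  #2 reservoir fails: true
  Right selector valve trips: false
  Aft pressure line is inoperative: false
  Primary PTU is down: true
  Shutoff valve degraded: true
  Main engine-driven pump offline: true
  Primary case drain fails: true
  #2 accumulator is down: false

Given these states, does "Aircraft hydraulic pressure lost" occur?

No

PTU path inoperative [OR]: Main engine-driven pump offline=occurs, Aft pressure line is inoperative=not, Return filter faulted=occurs, North electric pump is down=not → at least one input occurs → occurs.
Right circuit fails [AND]: Primary PTU is down=occurs, #2 accumulator is down=not, PTU path inoperative=occurs → not all inputs occur → does not occur.
System A down [OR]: #2 reservoir fails=occurs, Shutoff valve degraded=occurs, Right circuit fails=not → at least one input occurs → occurs.
System B lost [AND]: Primary case drain fails=occurs, Right selector valve trips=not → not all inputs occur → does not occur.
Standby system unavailable [OR]: System B lost=not, Auxiliary reservoir 2 is out=not → no input occurs → does not occur.
Aircraft hydraulic pressure lost [AND]: System A down=occurs, Standby system unavailable=not → not all inputs occur → does not occur.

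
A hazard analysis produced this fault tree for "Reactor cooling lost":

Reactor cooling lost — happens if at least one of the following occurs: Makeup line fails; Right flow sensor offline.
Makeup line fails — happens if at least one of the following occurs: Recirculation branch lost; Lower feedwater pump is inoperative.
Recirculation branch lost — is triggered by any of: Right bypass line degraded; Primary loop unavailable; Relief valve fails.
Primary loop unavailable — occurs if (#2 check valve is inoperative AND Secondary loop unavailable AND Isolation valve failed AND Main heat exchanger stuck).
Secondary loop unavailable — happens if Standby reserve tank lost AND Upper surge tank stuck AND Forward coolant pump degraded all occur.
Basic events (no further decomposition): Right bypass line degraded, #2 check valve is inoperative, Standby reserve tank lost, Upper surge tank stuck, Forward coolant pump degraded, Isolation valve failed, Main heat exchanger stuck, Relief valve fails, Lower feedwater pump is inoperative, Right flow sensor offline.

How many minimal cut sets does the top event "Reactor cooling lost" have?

5

Secondary loop unavailable [AND]: one cut set from each child combined → 1 × 1 × 1 = 1 cut set(s).
Primary loop unavailable [AND]: one cut set from each child combined → 1 × 1 × 1 × 1 = 1 cut set(s).
Recirculation branch lost [OR]: union of children's cut sets → 3 cut set(s).
Makeup line fails [OR]: union of children's cut sets → 4 cut set(s).
Reactor cooling lost [OR]: union of children's cut sets → 5 cut set(s).
Minimal cut sets: {Right bypass line degraded}; {#2 check valve is inoperative, Forward coolant pump degraded, Isolation valve failed, Main heat exchanger stuck, Standby reserve tank lost, Upper surge tank stuck}; {Relief valve fails}; {Lower feedwater pump is inoperative}; {Right flow sensor offline}.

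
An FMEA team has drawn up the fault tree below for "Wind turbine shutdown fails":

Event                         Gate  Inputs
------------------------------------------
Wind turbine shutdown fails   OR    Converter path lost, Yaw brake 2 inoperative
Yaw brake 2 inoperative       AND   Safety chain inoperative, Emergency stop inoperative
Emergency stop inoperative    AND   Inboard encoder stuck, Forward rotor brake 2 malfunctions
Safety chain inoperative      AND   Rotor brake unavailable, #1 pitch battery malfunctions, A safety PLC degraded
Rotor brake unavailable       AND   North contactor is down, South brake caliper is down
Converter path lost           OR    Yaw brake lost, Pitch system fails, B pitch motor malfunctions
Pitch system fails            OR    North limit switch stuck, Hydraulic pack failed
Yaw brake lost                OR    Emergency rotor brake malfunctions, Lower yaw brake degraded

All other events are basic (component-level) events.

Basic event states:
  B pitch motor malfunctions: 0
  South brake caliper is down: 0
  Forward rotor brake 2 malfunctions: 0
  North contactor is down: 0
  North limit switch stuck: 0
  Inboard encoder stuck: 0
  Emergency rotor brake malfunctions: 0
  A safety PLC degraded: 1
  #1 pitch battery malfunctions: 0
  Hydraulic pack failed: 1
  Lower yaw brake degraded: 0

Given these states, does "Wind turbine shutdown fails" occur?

Yes

Yaw brake lost [OR]: Emergency rotor brake malfunctions=not, Lower yaw brake degraded=not → no input occurs → does not occur.
Pitch system fails [OR]: North limit switch stuck=not, Hydraulic pack failed=occurs → at least one input occurs → occurs.
Converter path lost [OR]: Yaw brake lost=not, Pitch system fails=occurs, B pitch motor malfunctions=not → at least one input occurs → occurs.
Rotor brake unavailable [AND]: North contactor is down=not, South brake caliper is down=not → not all inputs occur → does not occur.
Safety chain inoperative [AND]: Rotor brake unavailable=not, #1 pitch battery malfunctions=not, A safety PLC degraded=occurs → not all inputs occur → does not occur.
Emergency stop inoperative [AND]: Inboard encoder stuck=not, Forward rotor brake 2 malfunctions=not → not all inputs occur → does not occur.
Yaw brake 2 inoperative [AND]: Safety chain inoperative=not, Emergency stop inoperative=not → not all inputs occur → does not occur.
Wind turbine shutdown fails [OR]: Converter path lost=occurs, Yaw brake 2 inoperative=not → at least one input occurs → occurs.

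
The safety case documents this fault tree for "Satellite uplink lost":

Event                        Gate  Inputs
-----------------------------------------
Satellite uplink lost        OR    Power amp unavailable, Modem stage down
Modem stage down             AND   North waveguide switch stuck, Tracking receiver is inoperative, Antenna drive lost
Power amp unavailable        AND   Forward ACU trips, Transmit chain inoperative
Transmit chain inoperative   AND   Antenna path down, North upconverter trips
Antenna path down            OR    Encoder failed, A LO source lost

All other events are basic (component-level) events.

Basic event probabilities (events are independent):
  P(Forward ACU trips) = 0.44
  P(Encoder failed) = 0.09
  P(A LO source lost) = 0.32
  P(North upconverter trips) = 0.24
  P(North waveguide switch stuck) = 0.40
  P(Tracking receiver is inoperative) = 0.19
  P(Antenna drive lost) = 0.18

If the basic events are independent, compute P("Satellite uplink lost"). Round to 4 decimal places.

P(Antenna path down) [OR] = 1 − (1−0.09) × (1−0.32) = 0.381200
P(Transmit chain inoperative) [AND] = 0.381200 × 0.24 = 0.091488
P(Power amp unavailable) [AND] = 0.44 × 0.091488 = 0.040255
P(Modem stage down) [AND] = 0.40 × 0.19 × 0.18 = 0.013680
P(Satellite uplink lost) [OR] = 1 − (1−0.040255) × (1−0.013680) = 0.053384
Rounded to 4 decimal places: P(Satellite uplink lost) ≈ 0.0534.

0.0534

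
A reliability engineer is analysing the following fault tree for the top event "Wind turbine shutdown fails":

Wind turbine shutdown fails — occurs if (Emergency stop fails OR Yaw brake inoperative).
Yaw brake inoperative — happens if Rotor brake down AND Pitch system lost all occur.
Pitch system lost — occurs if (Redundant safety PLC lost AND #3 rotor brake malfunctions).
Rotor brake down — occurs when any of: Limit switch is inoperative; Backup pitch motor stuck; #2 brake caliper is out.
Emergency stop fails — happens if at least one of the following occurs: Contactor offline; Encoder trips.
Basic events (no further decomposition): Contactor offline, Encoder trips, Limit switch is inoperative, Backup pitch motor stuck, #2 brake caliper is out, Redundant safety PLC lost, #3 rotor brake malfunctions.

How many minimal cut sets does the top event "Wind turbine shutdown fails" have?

5

Emergency stop fails [OR]: union of children's cut sets → 2 cut set(s).
Rotor brake down [OR]: union of children's cut sets → 3 cut set(s).
Pitch system lost [AND]: one cut set from each child combined → 1 × 1 = 1 cut set(s).
Yaw brake inoperative [AND]: one cut set from each child combined → 3 × 1 = 3 cut set(s).
Wind turbine shutdown fails [OR]: union of children's cut sets → 5 cut set(s).
Minimal cut sets: {Contactor offline}; {Encoder trips}; {#3 rotor brake malfunctions, Limit switch is inoperative, Redundant safety PLC lost}; {#3 rotor brake malfunctions, Backup pitch motor stuck, Redundant safety PLC lost}; {#2 brake caliper is out, #3 rotor brake malfunctions, Redundant safety PLC lost}.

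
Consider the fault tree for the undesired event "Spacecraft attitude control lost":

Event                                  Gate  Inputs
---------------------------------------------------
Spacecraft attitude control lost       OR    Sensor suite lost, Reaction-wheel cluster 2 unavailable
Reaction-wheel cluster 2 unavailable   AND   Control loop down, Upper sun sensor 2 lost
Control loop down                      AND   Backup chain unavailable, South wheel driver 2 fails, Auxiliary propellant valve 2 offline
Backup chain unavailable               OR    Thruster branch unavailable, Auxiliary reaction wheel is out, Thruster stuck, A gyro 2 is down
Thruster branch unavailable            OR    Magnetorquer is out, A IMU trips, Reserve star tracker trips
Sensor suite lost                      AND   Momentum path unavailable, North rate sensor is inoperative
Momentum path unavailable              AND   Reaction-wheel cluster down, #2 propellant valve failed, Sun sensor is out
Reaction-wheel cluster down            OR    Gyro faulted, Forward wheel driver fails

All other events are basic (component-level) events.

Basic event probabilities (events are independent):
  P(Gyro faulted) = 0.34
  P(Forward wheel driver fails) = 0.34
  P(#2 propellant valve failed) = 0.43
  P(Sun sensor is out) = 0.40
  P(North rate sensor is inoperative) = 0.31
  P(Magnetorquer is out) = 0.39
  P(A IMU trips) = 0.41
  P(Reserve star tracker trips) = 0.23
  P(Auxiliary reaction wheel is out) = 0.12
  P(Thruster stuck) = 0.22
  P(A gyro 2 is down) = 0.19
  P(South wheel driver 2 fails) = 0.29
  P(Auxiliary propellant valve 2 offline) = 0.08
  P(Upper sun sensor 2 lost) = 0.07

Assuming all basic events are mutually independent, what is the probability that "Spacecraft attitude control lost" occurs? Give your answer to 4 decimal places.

0.0314

P(Reaction-wheel cluster down) [OR] = 1 − (1−0.34) × (1−0.34) = 0.564400
P(Momentum path unavailable) [AND] = 0.564400 × 0.43 × 0.40 = 0.097077
P(Sensor suite lost) [AND] = 0.097077 × 0.31 = 0.030094
P(Thruster branch unavailable) [OR] = 1 − (1−0.39) × (1−0.41) × (1−0.23) = 0.722877
P(Backup chain unavailable) [OR] = 1 − (1−0.722877) × (1−0.12) × (1−0.22) × (1−0.19) = 0.845924
P(Control loop down) [AND] = 0.845924 × 0.29 × 0.08 = 0.019625
P(Reaction-wheel cluster 2 unavailable) [AND] = 0.019625 × 0.07 = 0.001374
P(Spacecraft attitude control lost) [OR] = 1 − (1−0.030094) × (1−0.001374) = 0.031427
Rounded to 4 decimal places: P(Spacecraft attitude control lost) ≈ 0.0314.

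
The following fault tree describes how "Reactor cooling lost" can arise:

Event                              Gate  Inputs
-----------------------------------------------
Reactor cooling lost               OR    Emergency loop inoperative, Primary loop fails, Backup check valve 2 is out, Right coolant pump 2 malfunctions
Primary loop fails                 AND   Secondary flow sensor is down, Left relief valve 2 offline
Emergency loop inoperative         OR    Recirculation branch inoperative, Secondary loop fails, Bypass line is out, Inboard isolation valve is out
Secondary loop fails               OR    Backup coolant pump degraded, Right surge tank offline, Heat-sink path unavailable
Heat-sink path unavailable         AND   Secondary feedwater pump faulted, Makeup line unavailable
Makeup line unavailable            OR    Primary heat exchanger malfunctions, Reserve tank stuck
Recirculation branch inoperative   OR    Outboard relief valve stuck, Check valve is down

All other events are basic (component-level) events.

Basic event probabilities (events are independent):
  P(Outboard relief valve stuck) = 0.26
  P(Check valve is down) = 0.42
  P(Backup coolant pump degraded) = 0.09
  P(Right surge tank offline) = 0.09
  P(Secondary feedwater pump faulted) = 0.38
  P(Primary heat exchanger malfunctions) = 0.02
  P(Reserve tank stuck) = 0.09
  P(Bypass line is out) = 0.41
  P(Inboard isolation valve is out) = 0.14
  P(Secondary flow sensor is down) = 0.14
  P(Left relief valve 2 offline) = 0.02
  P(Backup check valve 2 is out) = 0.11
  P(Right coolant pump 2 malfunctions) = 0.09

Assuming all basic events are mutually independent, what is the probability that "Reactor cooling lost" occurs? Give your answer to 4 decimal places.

P(Recirculation branch inoperative) [OR] = 1 − (1−0.26) × (1−0.42) = 0.570800
P(Makeup line unavailable) [OR] = 1 − (1−0.02) × (1−0.09) = 0.108200
P(Heat-sink path unavailable) [AND] = 0.38 × 0.108200 = 0.041116
P(Secondary loop fails) [OR] = 1 − (1−0.09) × (1−0.09) × (1−0.041116) = 0.205948
P(Emergency loop inoperative) [OR] = 1 − (1−0.570800) × (1−0.205948) × (1−0.41) × (1−0.14) = 0.827074
P(Primary loop fails) [AND] = 0.14 × 0.02 = 0.002800
P(Reactor cooling lost) [OR] = 1 − (1−0.827074) × (1−0.002800) × (1−0.11) × (1−0.09) = 0.860339
Rounded to 4 decimal places: P(Reactor cooling lost) ≈ 0.8603.

0.8603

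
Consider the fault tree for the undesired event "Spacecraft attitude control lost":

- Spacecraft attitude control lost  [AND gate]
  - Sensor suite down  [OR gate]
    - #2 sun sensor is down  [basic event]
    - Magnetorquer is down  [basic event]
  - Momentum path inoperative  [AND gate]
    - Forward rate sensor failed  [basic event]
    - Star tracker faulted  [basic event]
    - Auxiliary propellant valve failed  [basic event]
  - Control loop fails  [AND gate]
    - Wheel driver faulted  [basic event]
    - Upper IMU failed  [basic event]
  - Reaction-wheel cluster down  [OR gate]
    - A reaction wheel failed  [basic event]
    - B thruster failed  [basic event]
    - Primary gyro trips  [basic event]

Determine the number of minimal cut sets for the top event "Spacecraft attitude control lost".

6

Sensor suite down [OR]: union of children's cut sets → 2 cut set(s).
Momentum path inoperative [AND]: one cut set from each child combined → 1 × 1 × 1 = 1 cut set(s).
Control loop fails [AND]: one cut set from each child combined → 1 × 1 = 1 cut set(s).
Reaction-wheel cluster down [OR]: union of children's cut sets → 3 cut set(s).
Spacecraft attitude control lost [AND]: one cut set from each child combined → 2 × 1 × 1 × 3 = 6 cut set(s).
Minimal cut sets: {#2 sun sensor is down, A reaction wheel failed, Auxiliary propellant valve failed, Forward rate sensor failed, Star tracker faulted, Upper IMU failed, Wheel driver faulted}; {#2 sun sensor is down, Auxiliary propellant valve failed, B thruster failed, Forward rate sensor failed, Star tracker faulted, Upper IMU failed, Wheel driver faulted}; {#2 sun sensor is down, Auxiliary propellant valve failed, Forward rate sensor failed, Primary gyro trips, Star tracker faulted, Upper IMU failed, Wheel driver faulted}; {A reaction wheel failed, Auxiliary propellant valve failed, Forward rate sensor failed, Magnetorquer is down, Star tracker faulted, Upper IMU failed, Wheel driver faulted}; {Auxiliary propellant valve failed, B thruster failed, Forward rate sensor failed, Magnetorquer is down, Star tracker faulted, Upper IMU failed, Wheel driver faulted}; {Auxiliary propellant valve failed, Forward rate sensor failed, Magnetorquer is down, Primary gyro trips, Star tracker faulted, Upper IMU failed, Wheel driver faulted}.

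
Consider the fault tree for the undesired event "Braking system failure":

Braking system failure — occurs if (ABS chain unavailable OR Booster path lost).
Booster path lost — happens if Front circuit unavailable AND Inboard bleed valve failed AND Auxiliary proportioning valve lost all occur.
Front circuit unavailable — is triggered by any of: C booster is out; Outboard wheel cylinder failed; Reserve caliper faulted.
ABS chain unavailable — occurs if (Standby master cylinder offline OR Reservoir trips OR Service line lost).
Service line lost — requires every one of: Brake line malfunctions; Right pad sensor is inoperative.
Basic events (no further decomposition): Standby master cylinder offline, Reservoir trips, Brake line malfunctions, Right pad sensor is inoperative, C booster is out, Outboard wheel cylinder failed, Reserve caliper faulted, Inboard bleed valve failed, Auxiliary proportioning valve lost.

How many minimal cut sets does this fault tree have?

Service line lost [AND]: one cut set from each child combined → 1 × 1 = 1 cut set(s).
ABS chain unavailable [OR]: union of children's cut sets → 3 cut set(s).
Front circuit unavailable [OR]: union of children's cut sets → 3 cut set(s).
Booster path lost [AND]: one cut set from each child combined → 3 × 1 × 1 = 3 cut set(s).
Braking system failure [OR]: union of children's cut sets → 6 cut set(s).
Minimal cut sets: {Standby master cylinder offline}; {Reservoir trips}; {Brake line malfunctions, Right pad sensor is inoperative}; {Auxiliary proportioning valve lost, C booster is out, Inboard bleed valve failed}; {Auxiliary proportioning valve lost, Inboard bleed valve failed, Outboard wheel cylinder failed}; {Auxiliary proportioning valve lost, Inboard bleed valve failed, Reserve caliper faulted}.

6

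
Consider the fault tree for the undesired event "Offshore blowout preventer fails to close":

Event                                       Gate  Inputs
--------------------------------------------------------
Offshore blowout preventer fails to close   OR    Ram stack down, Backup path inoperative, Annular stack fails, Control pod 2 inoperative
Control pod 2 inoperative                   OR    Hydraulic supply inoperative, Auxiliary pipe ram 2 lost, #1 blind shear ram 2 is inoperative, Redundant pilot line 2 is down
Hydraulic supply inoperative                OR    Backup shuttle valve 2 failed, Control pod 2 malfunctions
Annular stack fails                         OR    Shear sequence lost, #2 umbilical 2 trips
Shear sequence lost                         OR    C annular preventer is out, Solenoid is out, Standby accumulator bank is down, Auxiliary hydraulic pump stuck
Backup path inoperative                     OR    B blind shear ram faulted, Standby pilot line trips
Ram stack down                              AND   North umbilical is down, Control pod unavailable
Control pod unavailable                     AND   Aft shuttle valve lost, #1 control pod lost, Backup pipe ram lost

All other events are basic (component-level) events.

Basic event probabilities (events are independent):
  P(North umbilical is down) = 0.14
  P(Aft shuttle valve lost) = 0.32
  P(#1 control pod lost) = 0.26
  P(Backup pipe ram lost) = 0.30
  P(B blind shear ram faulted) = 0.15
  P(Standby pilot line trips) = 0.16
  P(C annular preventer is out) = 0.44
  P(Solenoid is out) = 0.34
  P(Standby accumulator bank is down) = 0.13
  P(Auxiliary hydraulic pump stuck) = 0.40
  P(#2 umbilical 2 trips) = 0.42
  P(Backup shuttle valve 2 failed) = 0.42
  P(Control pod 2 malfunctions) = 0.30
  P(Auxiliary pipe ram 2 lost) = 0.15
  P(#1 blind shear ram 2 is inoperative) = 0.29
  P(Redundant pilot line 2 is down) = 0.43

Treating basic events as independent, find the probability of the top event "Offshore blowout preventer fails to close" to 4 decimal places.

0.9889

P(Control pod unavailable) [AND] = 0.32 × 0.26 × 0.30 = 0.024960
P(Ram stack down) [AND] = 0.14 × 0.024960 = 0.003494
P(Backup path inoperative) [OR] = 1 − (1−0.15) × (1−0.16) = 0.286000
P(Shear sequence lost) [OR] = 1 − (1−0.44) × (1−0.34) × (1−0.13) × (1−0.40) = 0.807069
P(Annular stack fails) [OR] = 1 − (1−0.807069) × (1−0.42) = 0.888100
P(Hydraulic supply inoperative) [OR] = 1 − (1−0.42) × (1−0.30) = 0.594000
P(Control pod 2 inoperative) [OR] = 1 − (1−0.594000) × (1−0.15) × (1−0.29) × (1−0.43) = 0.860338
P(Offshore blowout preventer fails to close) [OR] = 1 − (1−0.003494) × (1−0.286000) × (1−0.888100) × (1−0.860338) = 0.988880
Rounded to 4 decimal places: P(Offshore blowout preventer fails to close) ≈ 0.9889.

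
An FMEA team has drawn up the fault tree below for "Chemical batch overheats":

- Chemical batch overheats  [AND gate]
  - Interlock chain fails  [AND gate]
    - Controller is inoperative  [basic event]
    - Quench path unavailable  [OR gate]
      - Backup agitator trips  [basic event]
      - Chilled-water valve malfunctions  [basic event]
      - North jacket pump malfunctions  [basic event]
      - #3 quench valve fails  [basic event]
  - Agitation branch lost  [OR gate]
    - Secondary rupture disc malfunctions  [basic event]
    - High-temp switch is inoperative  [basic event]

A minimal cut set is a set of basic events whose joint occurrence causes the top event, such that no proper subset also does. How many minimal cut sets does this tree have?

Quench path unavailable [OR]: union of children's cut sets → 4 cut set(s).
Interlock chain fails [AND]: one cut set from each child combined → 1 × 4 = 4 cut set(s).
Agitation branch lost [OR]: union of children's cut sets → 2 cut set(s).
Chemical batch overheats [AND]: one cut set from each child combined → 4 × 2 = 8 cut set(s).
Minimal cut sets: {Backup agitator trips, Controller is inoperative, Secondary rupture disc malfunctions}; {Backup agitator trips, Controller is inoperative, High-temp switch is inoperative}; {Chilled-water valve malfunctions, Controller is inoperative, Secondary rupture disc malfunctions}; {Chilled-water valve malfunctions, Controller is inoperative, High-temp switch is inoperative}; {Controller is inoperative, North jacket pump malfunctions, Secondary rupture disc malfunctions}; {Controller is inoperative, High-temp switch is inoperative, North jacket pump malfunctions}; {#3 quench valve fails, Controller is inoperative, Secondary rupture disc malfunctions}; {#3 quench valve fails, Controller is inoperative, High-temp switch is inoperative}.

8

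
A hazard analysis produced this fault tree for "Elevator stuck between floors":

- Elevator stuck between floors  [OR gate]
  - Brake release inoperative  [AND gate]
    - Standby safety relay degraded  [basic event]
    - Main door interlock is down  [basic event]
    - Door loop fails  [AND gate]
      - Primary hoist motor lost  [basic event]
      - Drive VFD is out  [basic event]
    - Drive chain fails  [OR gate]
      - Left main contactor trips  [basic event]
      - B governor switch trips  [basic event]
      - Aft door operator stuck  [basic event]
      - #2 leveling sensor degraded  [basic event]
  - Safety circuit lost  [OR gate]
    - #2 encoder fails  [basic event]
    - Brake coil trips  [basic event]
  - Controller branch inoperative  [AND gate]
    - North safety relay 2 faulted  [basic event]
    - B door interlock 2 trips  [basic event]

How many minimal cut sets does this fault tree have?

Door loop fails [AND]: one cut set from each child combined → 1 × 1 = 1 cut set(s).
Drive chain fails [OR]: union of children's cut sets → 4 cut set(s).
Brake release inoperative [AND]: one cut set from each child combined → 1 × 1 × 1 × 4 = 4 cut set(s).
Safety circuit lost [OR]: union of children's cut sets → 2 cut set(s).
Controller branch inoperative [AND]: one cut set from each child combined → 1 × 1 = 1 cut set(s).
Elevator stuck between floors [OR]: union of children's cut sets → 7 cut set(s).
Minimal cut sets: {Drive VFD is out, Left main contactor trips, Main door interlock is down, Primary hoist motor lost, Standby safety relay degraded}; {B governor switch trips, Drive VFD is out, Main door interlock is down, Primary hoist motor lost, Standby safety relay degraded}; {Aft door operator stuck, Drive VFD is out, Main door interlock is down, Primary hoist motor lost, Standby safety relay degraded}; {#2 leveling sensor degraded, Drive VFD is out, Main door interlock is down, Primary hoist motor lost, Standby safety relay degraded}; {#2 encoder fails}; {Brake coil trips}; {B door interlock 2 trips, North safety relay 2 faulted}.

7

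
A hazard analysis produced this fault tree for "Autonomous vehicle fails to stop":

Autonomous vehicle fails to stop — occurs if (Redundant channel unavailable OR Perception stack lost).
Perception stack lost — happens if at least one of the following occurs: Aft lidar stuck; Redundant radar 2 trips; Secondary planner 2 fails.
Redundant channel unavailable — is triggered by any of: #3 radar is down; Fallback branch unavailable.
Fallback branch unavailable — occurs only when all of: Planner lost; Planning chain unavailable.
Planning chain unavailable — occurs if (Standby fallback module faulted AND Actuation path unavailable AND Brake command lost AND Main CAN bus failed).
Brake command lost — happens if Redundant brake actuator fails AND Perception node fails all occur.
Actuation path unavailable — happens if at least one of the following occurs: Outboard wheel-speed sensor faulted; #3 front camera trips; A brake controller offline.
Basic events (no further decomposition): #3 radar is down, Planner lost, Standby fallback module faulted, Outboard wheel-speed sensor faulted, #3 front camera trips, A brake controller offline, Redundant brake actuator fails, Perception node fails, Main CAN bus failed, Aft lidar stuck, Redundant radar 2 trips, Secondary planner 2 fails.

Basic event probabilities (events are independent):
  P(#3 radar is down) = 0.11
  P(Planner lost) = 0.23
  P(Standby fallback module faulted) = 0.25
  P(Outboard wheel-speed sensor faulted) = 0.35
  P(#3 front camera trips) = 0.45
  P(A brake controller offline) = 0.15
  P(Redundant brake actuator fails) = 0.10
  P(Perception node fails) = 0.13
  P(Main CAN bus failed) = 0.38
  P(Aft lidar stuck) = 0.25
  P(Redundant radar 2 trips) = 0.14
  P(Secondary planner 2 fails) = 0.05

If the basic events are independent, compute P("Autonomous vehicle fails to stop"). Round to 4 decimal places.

0.4548

P(Actuation path unavailable) [OR] = 1 − (1−0.35) × (1−0.45) × (1−0.15) = 0.696125
P(Brake command lost) [AND] = 0.10 × 0.13 = 0.013000
P(Planning chain unavailable) [AND] = 0.25 × 0.696125 × 0.013000 × 0.38 = 0.000860
P(Fallback branch unavailable) [AND] = 0.23 × 0.000860 = 0.000198
P(Redundant channel unavailable) [OR] = 1 − (1−0.11) × (1−0.000198) = 0.110176
P(Perception stack lost) [OR] = 1 − (1−0.25) × (1−0.14) × (1−0.05) = 0.387250
P(Autonomous vehicle fails to stop) [OR] = 1 − (1−0.110176) × (1−0.387250) = 0.454760
Rounded to 4 decimal places: P(Autonomous vehicle fails to stop) ≈ 0.4548.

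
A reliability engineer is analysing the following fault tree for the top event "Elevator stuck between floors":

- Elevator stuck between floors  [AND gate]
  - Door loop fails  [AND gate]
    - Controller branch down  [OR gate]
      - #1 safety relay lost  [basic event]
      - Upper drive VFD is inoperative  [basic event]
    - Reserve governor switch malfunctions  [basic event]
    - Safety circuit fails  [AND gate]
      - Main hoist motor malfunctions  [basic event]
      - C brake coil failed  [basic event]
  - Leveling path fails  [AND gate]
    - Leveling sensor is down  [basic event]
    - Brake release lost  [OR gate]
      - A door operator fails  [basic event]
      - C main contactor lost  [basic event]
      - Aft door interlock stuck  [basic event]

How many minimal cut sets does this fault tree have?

Controller branch down [OR]: union of children's cut sets → 2 cut set(s).
Safety circuit fails [AND]: one cut set from each child combined → 1 × 1 = 1 cut set(s).
Door loop fails [AND]: one cut set from each child combined → 2 × 1 × 1 = 2 cut set(s).
Brake release lost [OR]: union of children's cut sets → 3 cut set(s).
Leveling path fails [AND]: one cut set from each child combined → 1 × 3 = 3 cut set(s).
Elevator stuck between floors [AND]: one cut set from each child combined → 2 × 3 = 6 cut set(s).
Minimal cut sets: {#1 safety relay lost, A door operator fails, C brake coil failed, Leveling sensor is down, Main hoist motor malfunctions, Reserve governor switch malfunctions}; {#1 safety relay lost, C brake coil failed, C main contactor lost, Leveling sensor is down, Main hoist motor malfunctions, Reserve governor switch malfunctions}; {#1 safety relay lost, Aft door interlock stuck, C brake coil failed, Leveling sensor is down, Main hoist motor malfunctions, Reserve governor switch malfunctions}; {A door operator fails, C brake coil failed, Leveling sensor is down, Main hoist motor malfunctions, Reserve governor switch malfunctions, Upper drive VFD is inoperative}; {C brake coil failed, C main contactor lost, Leveling sensor is down, Main hoist motor malfunctions, Reserve governor switch malfunctions, Upper drive VFD is inoperative}; {Aft door interlock stuck, C brake coil failed, Leveling sensor is down, Main hoist motor malfunctions, Reserve governor switch malfunctions, Upper drive VFD is inoperative}.

6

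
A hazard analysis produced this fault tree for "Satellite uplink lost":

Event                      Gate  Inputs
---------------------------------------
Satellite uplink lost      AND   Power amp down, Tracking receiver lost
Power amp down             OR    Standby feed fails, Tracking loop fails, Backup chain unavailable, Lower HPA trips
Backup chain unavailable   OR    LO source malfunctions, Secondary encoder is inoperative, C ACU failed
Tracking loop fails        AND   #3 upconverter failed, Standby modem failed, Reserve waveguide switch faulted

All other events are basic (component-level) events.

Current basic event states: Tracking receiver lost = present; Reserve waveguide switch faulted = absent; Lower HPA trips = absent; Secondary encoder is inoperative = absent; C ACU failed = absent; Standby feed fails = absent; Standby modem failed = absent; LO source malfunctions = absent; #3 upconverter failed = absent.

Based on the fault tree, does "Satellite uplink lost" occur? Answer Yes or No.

No

Tracking loop fails [AND]: #3 upconverter failed=not, Standby modem failed=not, Reserve waveguide switch faulted=not → not all inputs occur → does not occur.
Backup chain unavailable [OR]: LO source malfunctions=not, Secondary encoder is inoperative=not, C ACU failed=not → no input occurs → does not occur.
Power amp down [OR]: Standby feed fails=not, Tracking loop fails=not, Backup chain unavailable=not, Lower HPA trips=not → no input occurs → does not occur.
Satellite uplink lost [AND]: Power amp down=not, Tracking receiver lost=occurs → not all inputs occur → does not occur.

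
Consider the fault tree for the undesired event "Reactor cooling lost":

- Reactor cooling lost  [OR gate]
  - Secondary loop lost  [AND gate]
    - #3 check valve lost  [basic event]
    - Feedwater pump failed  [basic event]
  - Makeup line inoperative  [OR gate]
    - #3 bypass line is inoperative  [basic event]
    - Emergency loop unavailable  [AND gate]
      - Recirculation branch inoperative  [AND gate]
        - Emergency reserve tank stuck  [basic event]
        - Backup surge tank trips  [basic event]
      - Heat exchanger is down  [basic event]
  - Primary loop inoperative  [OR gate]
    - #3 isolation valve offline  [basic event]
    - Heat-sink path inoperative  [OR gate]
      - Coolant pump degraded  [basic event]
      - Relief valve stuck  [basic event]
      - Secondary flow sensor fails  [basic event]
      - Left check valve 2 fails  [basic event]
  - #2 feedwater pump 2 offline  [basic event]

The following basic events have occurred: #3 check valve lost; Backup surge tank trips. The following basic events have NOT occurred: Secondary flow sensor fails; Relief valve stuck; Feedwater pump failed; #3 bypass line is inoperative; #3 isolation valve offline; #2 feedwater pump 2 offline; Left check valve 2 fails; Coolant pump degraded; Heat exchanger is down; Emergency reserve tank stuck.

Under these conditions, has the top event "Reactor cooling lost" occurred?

Secondary loop lost [AND]: #3 check valve lost=occurs, Feedwater pump failed=not → not all inputs occur → does not occur.
Recirculation branch inoperative [AND]: Emergency reserve tank stuck=not, Backup surge tank trips=occurs → not all inputs occur → does not occur.
Emergency loop unavailable [AND]: Recirculation branch inoperative=not, Heat exchanger is down=not → not all inputs occur → does not occur.
Makeup line inoperative [OR]: #3 bypass line is inoperative=not, Emergency loop unavailable=not → no input occurs → does not occur.
Heat-sink path inoperative [OR]: Coolant pump degraded=not, Relief valve stuck=not, Secondary flow sensor fails=not, Left check valve 2 fails=not → no input occurs → does not occur.
Primary loop inoperative [OR]: #3 isolation valve offline=not, Heat-sink path inoperative=not → no input occurs → does not occur.
Reactor cooling lost [OR]: Secondary loop lost=not, Makeup line inoperative=not, Primary loop inoperative=not, #2 feedwater pump 2 offline=not → no input occurs → does not occur.

No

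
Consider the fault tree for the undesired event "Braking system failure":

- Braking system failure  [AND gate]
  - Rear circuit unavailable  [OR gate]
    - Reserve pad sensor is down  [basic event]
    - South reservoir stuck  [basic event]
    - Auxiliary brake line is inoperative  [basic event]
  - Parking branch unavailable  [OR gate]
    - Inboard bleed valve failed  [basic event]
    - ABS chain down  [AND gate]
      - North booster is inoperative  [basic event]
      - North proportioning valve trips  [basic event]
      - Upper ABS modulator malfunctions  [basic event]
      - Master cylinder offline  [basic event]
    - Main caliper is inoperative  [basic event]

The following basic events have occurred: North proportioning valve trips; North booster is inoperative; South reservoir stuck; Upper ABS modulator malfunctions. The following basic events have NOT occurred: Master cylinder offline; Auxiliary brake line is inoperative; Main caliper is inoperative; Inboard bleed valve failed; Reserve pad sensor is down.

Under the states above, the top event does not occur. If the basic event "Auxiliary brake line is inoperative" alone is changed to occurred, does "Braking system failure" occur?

No

Counterfactual: set "Auxiliary brake line is inoperative" to occurred.
Rear circuit unavailable [OR]: Reserve pad sensor is down=not, South reservoir stuck=occurs, Auxiliary brake line is inoperative=occurs → at least one input occurs → occurs.
ABS chain down [AND]: North booster is inoperative=occurs, North proportioning valve trips=occurs, Upper ABS modulator malfunctions=occurs, Master cylinder offline=not → not all inputs occur → does not occur.
Parking branch unavailable [OR]: Inboard bleed valve failed=not, ABS chain down=not, Main caliper is inoperative=not → no input occurs → does not occur.
Braking system failure [AND]: Rear circuit unavailable=occurs, Parking branch unavailable=not → not all inputs occur → does not occur.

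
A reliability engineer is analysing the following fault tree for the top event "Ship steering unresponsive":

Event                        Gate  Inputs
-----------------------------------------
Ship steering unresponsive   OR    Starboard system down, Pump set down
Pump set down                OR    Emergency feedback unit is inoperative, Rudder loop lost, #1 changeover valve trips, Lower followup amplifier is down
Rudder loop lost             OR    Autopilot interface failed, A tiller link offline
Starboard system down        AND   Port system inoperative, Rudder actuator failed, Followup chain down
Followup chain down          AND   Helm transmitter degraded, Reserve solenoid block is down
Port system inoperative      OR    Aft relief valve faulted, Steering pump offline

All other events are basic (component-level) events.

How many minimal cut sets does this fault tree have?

7

Port system inoperative [OR]: union of children's cut sets → 2 cut set(s).
Followup chain down [AND]: one cut set from each child combined → 1 × 1 = 1 cut set(s).
Starboard system down [AND]: one cut set from each child combined → 2 × 1 × 1 = 2 cut set(s).
Rudder loop lost [OR]: union of children's cut sets → 2 cut set(s).
Pump set down [OR]: union of children's cut sets → 5 cut set(s).
Ship steering unresponsive [OR]: union of children's cut sets → 7 cut set(s).
Minimal cut sets: {Aft relief valve faulted, Helm transmitter degraded, Reserve solenoid block is down, Rudder actuator failed}; {Helm transmitter degraded, Reserve solenoid block is down, Rudder actuator failed, Steering pump offline}; {Emergency feedback unit is inoperative}; {Autopilot interface failed}; {A tiller link offline}; {#1 changeover valve trips}; {Lower followup amplifier is down}.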